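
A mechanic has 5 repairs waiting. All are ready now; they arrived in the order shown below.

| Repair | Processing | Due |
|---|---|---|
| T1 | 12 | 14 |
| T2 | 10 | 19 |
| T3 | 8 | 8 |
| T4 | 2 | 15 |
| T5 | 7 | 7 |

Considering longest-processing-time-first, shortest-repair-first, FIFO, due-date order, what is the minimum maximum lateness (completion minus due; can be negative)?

LPT (decreasing processing time): T1 T2 T3 T5 T4.
T1: 0→12, due 14, lateness -2
T2: 12→22, due 19, lateness 3
T3: 22→30, due 8, lateness 22
T5: 30→37, due 7, lateness 30
T4: 37→39, due 15, lateness 24
Maximum = 30.
SPT (increasing processing time): T4 T5 T3 T2 T1.
T4: 0→2, due 15, lateness -13
T5: 2→9, due 7, lateness 2
T3: 9→17, due 8, lateness 9
T2: 17→27, due 19, lateness 8
T1: 27→39, due 14, lateness 25
Maximum = 25.
FIFO (arrival order): T1 T2 T3 T4 T5.
T1: 0→12, due 14, lateness -2
T2: 12→22, due 19, lateness 3
T3: 22→30, due 8, lateness 22
T4: 30→32, due 15, lateness 17
T5: 32→39, due 7, lateness 32
Maximum = 32.
EDD (increasing due date): T5 T3 T1 T4 T2.
T5: 0→7, due 7, lateness 0
T3: 7→15, due 8, lateness 7
T1: 15→27, due 14, lateness 13
T4: 27→29, due 15, lateness 14
T2: 29→39, due 19, lateness 20
Maximum = 20.
LPT 30, SPT 25, FIFO 32, EDD 20 → minimum 20.

20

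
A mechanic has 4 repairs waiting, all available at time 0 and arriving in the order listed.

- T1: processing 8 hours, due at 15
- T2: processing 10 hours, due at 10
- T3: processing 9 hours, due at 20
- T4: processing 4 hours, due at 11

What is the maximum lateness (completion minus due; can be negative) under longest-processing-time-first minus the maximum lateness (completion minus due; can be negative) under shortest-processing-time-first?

-1

LPT (decreasing processing time): T2 T3 T1 T4.
T2: 0→10, due 10, lateness 0
T3: 10→19, due 20, lateness -1
T1: 19→27, due 15, lateness 12
T4: 27→31, due 11, lateness 20
Maximum = 20.
SPT (increasing processing time): T4 T1 T3 T2.
T4: 0→4, due 11, lateness -7
T1: 4→12, due 15, lateness -3
T3: 12→21, due 20, lateness 1
T2: 21→31, due 10, lateness 21
Maximum = 21.
Difference = 20 − 21 = -1.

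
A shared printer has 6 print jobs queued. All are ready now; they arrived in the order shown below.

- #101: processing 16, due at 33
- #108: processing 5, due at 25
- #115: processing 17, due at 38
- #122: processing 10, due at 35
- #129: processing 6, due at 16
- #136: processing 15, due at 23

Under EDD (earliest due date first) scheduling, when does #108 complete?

26

EDD (increasing due date): #129 #136 #108 #101 #122 #115.
#129: 0→6
#136: 6→21
#108: 21→26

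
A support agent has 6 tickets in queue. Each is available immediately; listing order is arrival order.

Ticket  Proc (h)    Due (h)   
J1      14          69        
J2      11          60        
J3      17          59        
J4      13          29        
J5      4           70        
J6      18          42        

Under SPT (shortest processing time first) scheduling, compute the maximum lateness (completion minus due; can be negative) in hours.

35

SPT (increasing processing time): J5 J2 J4 J1 J3 J6.
J5: 0→4, due 70, lateness -66
J2: 4→15, due 60, lateness -45
J4: 15→28, due 29, lateness -1
J1: 28→42, due 69, lateness -27
J3: 42→59, due 59, lateness 0
J6: 59→77, due 42, lateness 35
Maximum = 35.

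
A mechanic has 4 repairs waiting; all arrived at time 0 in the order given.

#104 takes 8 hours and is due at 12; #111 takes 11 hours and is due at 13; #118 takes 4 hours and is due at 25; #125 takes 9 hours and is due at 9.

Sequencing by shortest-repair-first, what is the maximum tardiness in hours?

19

SPT (increasing processing time): #118 #104 #125 #111.
#118: 0→4, due 25, tardiness 0
#104: 4→12, due 12, tardiness 0
#125: 12→21, due 9, tardiness 12
#111: 21→32, due 13, tardiness 19
Maximum = 19.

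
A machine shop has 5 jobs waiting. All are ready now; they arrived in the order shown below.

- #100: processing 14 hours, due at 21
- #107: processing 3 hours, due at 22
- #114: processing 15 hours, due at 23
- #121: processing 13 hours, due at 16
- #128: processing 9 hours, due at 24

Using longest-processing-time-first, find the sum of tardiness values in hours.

93

LPT (decreasing processing time): #114 #100 #121 #128 #107.
#114: 0→15, due 23, tardiness 0
#100: 15→29, due 21, tardiness 8
#121: 29→42, due 16, tardiness 26
#128: 42→51, due 24, tardiness 27
#107: 51→54, due 22, tardiness 32
Sum = 0+8+26+27+32 = 93.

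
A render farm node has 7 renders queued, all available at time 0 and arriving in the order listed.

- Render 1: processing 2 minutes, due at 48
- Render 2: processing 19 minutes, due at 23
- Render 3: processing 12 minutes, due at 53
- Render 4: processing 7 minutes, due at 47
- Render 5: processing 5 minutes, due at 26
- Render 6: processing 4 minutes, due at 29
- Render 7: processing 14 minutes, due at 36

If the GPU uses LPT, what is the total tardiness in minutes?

LPT (decreasing processing time): Render 2 Render 7 Render 3 Render 4 Render 5 Render 6 Render 1.
Render 2: 0→19, due 23, tardiness 0
Render 7: 19→33, due 36, tardiness 0
Render 3: 33→45, due 53, tardiness 0
Render 4: 45→52, due 47, tardiness 5
Render 5: 52→57, due 26, tardiness 31
Render 6: 57→61, due 29, tardiness 32
Render 1: 61→63, due 48, tardiness 15
Sum = 0+0+0+5+31+32+15 = 83.

83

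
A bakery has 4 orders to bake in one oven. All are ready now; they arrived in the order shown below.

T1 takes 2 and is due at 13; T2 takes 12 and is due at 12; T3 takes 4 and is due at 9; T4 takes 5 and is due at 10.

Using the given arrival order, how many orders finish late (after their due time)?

FIFO (arrival order): T1 T2 T3 T4.
T1: 0→2, due 13, tardiness 0
T2: 2→14, due 12, tardiness 2
T3: 14→18, due 9, tardiness 9
T4: 18→23, due 10, tardiness 13
Late orders: 3.

3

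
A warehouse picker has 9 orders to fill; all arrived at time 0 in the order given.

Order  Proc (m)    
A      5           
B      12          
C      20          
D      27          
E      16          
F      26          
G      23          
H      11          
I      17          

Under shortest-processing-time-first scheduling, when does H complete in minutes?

16

SPT (increasing processing time): A H B E I C G F D.
A: 0→5
H: 5→16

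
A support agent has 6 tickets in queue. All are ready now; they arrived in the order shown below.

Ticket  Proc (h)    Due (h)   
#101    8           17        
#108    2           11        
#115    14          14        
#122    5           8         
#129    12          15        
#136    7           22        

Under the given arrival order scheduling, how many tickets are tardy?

FIFO (arrival order): #101 #108 #115 #122 #129 #136.
#101: 0→8, due 17, tardiness 0
#108: 8→10, due 11, tardiness 0
#115: 10→24, due 14, tardiness 10
#122: 24→29, due 8, tardiness 21
#129: 29→41, due 15, tardiness 26
#136: 41→48, due 22, tardiness 26
Late tickets: 4.

4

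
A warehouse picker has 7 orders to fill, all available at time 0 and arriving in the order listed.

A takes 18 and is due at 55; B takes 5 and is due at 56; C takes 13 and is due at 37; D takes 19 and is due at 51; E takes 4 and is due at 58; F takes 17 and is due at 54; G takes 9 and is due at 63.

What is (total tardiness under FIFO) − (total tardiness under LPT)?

FIFO (arrival order): A B C D E F G.
A: 0→18, due 55, tardiness 0
B: 18→23, due 56, tardiness 0
C: 23→36, due 37, tardiness 0
D: 36→55, due 51, tardiness 4
E: 55→59, due 58, tardiness 1
F: 59→76, due 54, tardiness 22
G: 76→85, due 63, tardiness 22
Sum = 0+0+0+4+1+22+22 = 49.
LPT (decreasing processing time): D A F C G B E.
D: 0→19, due 51, tardiness 0
A: 19→37, due 55, tardiness 0
F: 37→54, due 54, tardiness 0
C: 54→67, due 37, tardiness 30
G: 67→76, due 63, tardiness 13
B: 76→81, due 56, tardiness 25
E: 81→85, due 58, tardiness 27
Sum = 0+0+0+30+13+25+27 = 95.
Difference = 49 − 95 = -46.

-46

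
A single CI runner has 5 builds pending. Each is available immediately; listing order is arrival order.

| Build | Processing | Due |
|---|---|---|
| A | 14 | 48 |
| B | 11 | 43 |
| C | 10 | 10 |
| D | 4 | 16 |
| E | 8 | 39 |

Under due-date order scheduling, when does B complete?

33

EDD (increasing due date): C D E B A.
C: 0→10
D: 10→14
E: 14→22
B: 22→33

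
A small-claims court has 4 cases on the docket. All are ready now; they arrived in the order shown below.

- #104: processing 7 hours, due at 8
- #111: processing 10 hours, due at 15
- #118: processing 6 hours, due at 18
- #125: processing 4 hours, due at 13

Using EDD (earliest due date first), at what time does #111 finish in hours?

EDD (increasing due date): #104 #125 #111 #118.
#104: 0→7
#125: 7→11
#111: 11→21

21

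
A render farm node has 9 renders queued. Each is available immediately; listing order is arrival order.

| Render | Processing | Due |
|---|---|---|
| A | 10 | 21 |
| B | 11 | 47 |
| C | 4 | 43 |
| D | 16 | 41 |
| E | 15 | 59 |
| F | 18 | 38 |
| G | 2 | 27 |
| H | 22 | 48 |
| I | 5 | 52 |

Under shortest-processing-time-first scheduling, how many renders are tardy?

3

SPT (increasing processing time): G C I A B E D F H.
G: 0→2, due 27, tardiness 0
C: 2→6, due 43, tardiness 0
I: 6→11, due 52, tardiness 0
A: 11→21, due 21, tardiness 0
B: 21→32, due 47, tardiness 0
E: 32→47, due 59, tardiness 0
D: 47→63, due 41, tardiness 22
F: 63→81, due 38, tardiness 43
H: 81→103, due 48, tardiness 55
Late renders: 3.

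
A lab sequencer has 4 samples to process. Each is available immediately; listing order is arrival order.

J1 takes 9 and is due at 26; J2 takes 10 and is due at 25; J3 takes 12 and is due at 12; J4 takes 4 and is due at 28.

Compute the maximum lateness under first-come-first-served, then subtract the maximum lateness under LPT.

12

FIFO (arrival order): J1 J2 J3 J4.
J1: 0→9, due 26, lateness -17
J2: 9→19, due 25, lateness -6
J3: 19→31, due 12, lateness 19
J4: 31→35, due 28, lateness 7
Maximum = 19.
LPT (decreasing processing time): J3 J2 J1 J4.
J3: 0→12, due 12, lateness 0
J2: 12→22, due 25, lateness -3
J1: 22→31, due 26, lateness 5
J4: 31→35, due 28, lateness 7
Maximum = 7.
Difference = 19 − 7 = 12.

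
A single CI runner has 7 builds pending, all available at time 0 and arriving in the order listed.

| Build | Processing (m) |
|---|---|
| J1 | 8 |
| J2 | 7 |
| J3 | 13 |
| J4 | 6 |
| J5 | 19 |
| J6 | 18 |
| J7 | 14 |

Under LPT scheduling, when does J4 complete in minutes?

85

LPT (decreasing processing time): J5 J6 J7 J3 J1 J2 J4.
J5: 0→19
J6: 19→37
J7: 37→51
J3: 51→64
J1: 64→72
J2: 72→79
J4: 79→85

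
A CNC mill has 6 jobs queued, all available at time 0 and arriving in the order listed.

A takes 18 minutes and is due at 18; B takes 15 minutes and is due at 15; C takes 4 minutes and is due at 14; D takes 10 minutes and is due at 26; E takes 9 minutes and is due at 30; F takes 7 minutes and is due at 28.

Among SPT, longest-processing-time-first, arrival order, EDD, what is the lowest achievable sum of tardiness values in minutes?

79

SPT (increasing processing time): C F E D B A.
C: 0→4, due 14, tardiness 0
F: 4→11, due 28, tardiness 0
E: 11→20, due 30, tardiness 0
D: 20→30, due 26, tardiness 4
B: 30→45, due 15, tardiness 30
A: 45→63, due 18, tardiness 45
Sum = 0+0+0+4+30+45 = 79.
LPT (decreasing processing time): A B D E F C.
A: 0→18, due 18, tardiness 0
B: 18→33, due 15, tardiness 18
D: 33→43, due 26, tardiness 17
E: 43→52, due 30, tardiness 22
F: 52→59, due 28, tardiness 31
C: 59→63, due 14, tardiness 49
Sum = 0+18+17+22+31+49 = 137.
FIFO (arrival order): A B C D E F.
A: 0→18, due 18, tardiness 0
B: 18→33, due 15, tardiness 18
C: 33→37, due 14, tardiness 23
D: 37→47, due 26, tardiness 21
E: 47→56, due 30, tardiness 26
F: 56→63, due 28, tardiness 35
Sum = 0+18+23+21+26+35 = 123.
EDD (increasing due date): C B A D F E.
C: 0→4, due 14, tardiness 0
B: 4→19, due 15, tardiness 4
A: 19→37, due 18, tardiness 19
D: 37→47, due 26, tardiness 21
F: 47→54, due 28, tardiness 26
E: 54→63, due 30, tardiness 33
Sum = 0+4+19+21+26+33 = 103.
SPT 79, LPT 137, FIFO 123, EDD 103 → minimum 79.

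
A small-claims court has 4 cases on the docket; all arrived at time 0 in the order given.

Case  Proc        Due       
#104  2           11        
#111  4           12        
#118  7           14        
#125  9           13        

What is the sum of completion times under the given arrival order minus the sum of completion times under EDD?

-2

FIFO (arrival order): #104 #111 #118 #125.
#104: 0→2
#111: 2→6
#118: 6→13
#125: 13→22
Sum = 2+6+13+22 = 43.
EDD (increasing due date): #104 #111 #125 #118.
#104: 0→2
#111: 2→6
#125: 6→15
#118: 15→22
Sum = 2+6+15+22 = 45.
Difference = 43 − 45 = -2.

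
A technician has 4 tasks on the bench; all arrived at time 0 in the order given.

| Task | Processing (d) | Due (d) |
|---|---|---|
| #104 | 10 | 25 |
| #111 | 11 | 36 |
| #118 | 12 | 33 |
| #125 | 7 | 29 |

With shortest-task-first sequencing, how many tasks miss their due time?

SPT (increasing processing time): #125 #104 #111 #118.
#125: 0→7, due 29, tardiness 0
#104: 7→17, due 25, tardiness 0
#111: 17→28, due 36, tardiness 0
#118: 28→40, due 33, tardiness 7
Late tasks: 1.

1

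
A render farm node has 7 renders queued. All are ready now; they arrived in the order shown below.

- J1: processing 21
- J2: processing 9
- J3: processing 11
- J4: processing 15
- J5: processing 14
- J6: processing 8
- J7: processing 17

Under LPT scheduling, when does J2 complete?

LPT (decreasing processing time): J1 J7 J4 J5 J3 J2 J6.
J1: 0→21
J7: 21→38
J4: 38→53
J5: 53→67
J3: 67→78
J2: 78→87

87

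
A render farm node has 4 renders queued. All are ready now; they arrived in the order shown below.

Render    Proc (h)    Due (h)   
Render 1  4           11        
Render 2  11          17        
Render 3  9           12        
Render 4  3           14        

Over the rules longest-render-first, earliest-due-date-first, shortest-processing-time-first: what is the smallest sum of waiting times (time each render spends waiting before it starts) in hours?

26

LPT (decreasing processing time): Render 2 Render 3 Render 1 Render 4.
Render 2: waits 0, runs 0→11
Render 3: waits 11, runs 11→20
Render 1: waits 20, runs 20→24
Render 4: waits 24, runs 24→27
Sum = 0+11+20+24 = 55.
EDD (increasing due date): Render 1 Render 3 Render 4 Render 2.
Render 1: waits 0, runs 0→4
Render 3: waits 4, runs 4→13
Render 4: waits 13, runs 13→16
Render 2: waits 16, runs 16→27
Sum = 0+4+13+16 = 33.
SPT (increasing processing time): Render 4 Render 1 Render 3 Render 2.
Render 4: waits 0, runs 0→3
Render 1: waits 3, runs 3→7
Render 3: waits 7, runs 7→16
Render 2: waits 16, runs 16→27
Sum = 0+3+7+16 = 26.
LPT 55, EDD 33, SPT 26 → minimum 26.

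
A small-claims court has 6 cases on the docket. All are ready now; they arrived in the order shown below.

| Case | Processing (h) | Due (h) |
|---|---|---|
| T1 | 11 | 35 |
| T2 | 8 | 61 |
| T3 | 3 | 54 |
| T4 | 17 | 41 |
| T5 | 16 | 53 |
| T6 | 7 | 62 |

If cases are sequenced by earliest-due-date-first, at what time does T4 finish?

28

EDD (increasing due date): T1 T4 T5 T3 T2 T6.
T1: 0→11
T4: 11→28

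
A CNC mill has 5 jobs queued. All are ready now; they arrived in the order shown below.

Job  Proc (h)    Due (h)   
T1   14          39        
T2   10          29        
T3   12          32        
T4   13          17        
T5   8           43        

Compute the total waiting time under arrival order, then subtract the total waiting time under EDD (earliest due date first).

FIFO (arrival order): T1 T2 T3 T4 T5.
T1: waits 0, runs 0→14
T2: waits 14, runs 14→24
T3: waits 24, runs 24→36
T4: waits 36, runs 36→49
T5: waits 49, runs 49→57
Sum = 0+14+24+36+49 = 123.
EDD (increasing due date): T4 T2 T3 T1 T5.
T4: waits 0, runs 0→13
T2: waits 13, runs 13→23
T3: waits 23, runs 23→35
T1: waits 35, runs 35→49
T5: waits 49, runs 49→57
Sum = 0+13+23+35+49 = 120.
Difference = 123 − 120 = 3.

3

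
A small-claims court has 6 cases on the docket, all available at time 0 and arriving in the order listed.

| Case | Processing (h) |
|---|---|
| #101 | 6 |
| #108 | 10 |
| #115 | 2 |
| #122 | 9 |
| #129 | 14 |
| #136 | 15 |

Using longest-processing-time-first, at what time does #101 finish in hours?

LPT (decreasing processing time): #136 #129 #108 #122 #101 #115.
#136: 0→15
#129: 15→29
#108: 29→39
#122: 39→48
#101: 48→54

54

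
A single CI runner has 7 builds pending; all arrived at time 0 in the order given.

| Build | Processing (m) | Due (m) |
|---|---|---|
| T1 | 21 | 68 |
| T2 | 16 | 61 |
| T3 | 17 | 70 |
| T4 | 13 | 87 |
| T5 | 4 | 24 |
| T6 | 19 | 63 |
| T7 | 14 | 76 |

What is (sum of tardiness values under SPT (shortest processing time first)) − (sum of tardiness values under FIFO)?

SPT (increasing processing time): T5 T4 T7 T2 T3 T6 T1.
T5: 0→4, due 24, tardiness 0
T4: 4→17, due 87, tardiness 0
T7: 17→31, due 76, tardiness 0
T2: 31→47, due 61, tardiness 0
T3: 47→64, due 70, tardiness 0
T6: 64→83, due 63, tardiness 20
T1: 83→104, due 68, tardiness 36
Sum = 0+0+0+0+0+20+36 = 56.
FIFO (arrival order): T1 T2 T3 T4 T5 T6 T7.
T1: 0→21, due 68, tardiness 0
T2: 21→37, due 61, tardiness 0
T3: 37→54, due 70, tardiness 0
T4: 54→67, due 87, tardiness 0
T5: 67→71, due 24, tardiness 47
T6: 71→90, due 63, tardiness 27
T7: 90→104, due 76, tardiness 28
Sum = 0+0+0+0+47+27+28 = 102.
Difference = 56 − 102 = -46.

-46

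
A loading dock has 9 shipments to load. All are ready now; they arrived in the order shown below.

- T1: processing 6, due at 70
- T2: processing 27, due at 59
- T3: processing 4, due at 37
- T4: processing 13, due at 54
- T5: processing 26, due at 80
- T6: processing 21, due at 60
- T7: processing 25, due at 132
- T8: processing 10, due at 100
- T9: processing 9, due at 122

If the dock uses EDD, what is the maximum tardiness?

EDD (increasing due date): T3 T4 T2 T6 T1 T5 T8 T9 T7.
T3: 0→4, due 37, tardiness 0
T4: 4→17, due 54, tardiness 0
T2: 17→44, due 59, tardiness 0
T6: 44→65, due 60, tardiness 5
T1: 65→71, due 70, tardiness 1
T5: 71→97, due 80, tardiness 17
T8: 97→107, due 100, tardiness 7
T9: 107→116, due 122, tardiness 0
T7: 116→141, due 132, tardiness 9
Maximum = 17.

17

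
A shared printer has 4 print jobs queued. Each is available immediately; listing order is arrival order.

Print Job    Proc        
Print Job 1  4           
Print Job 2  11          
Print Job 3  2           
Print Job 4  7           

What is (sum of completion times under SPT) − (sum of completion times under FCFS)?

-15

SPT (increasing processing time): Print Job 3 Print Job 1 Print Job 4 Print Job 2.
Print Job 3: 0→2
Print Job 1: 2→6
Print Job 4: 6→13
Print Job 2: 13→24
Sum = 2+6+13+24 = 45.
FIFO (arrival order): Print Job 1 Print Job 2 Print Job 3 Print Job 4.
Print Job 1: 0→4
Print Job 2: 4→15
Print Job 3: 15→17
Print Job 4: 17→24
Sum = 4+15+17+24 = 60.
Difference = 45 − 60 = -15.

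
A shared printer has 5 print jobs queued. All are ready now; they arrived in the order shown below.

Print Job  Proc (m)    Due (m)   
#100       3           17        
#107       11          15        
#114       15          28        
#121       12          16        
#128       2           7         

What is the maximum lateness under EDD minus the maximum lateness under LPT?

-21

EDD (increasing due date): #128 #107 #121 #100 #114.
#128: 0→2, due 7, lateness -5
#107: 2→13, due 15, lateness -2
#121: 13→25, due 16, lateness 9
#100: 25→28, due 17, lateness 11
#114: 28→43, due 28, lateness 15
Maximum = 15.
LPT (decreasing processing time): #114 #121 #107 #100 #128.
#114: 0→15, due 28, lateness -13
#121: 15→27, due 16, lateness 11
#107: 27→38, due 15, lateness 23
#100: 38→41, due 17, lateness 24
#128: 41→43, due 7, lateness 36
Maximum = 36.
Difference = 15 − 36 = -21.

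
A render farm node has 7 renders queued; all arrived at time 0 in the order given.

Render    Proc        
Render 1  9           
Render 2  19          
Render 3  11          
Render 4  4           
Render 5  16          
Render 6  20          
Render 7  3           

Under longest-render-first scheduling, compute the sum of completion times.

416

LPT (decreasing processing time): Render 6 Render 2 Render 5 Render 3 Render 1 Render 4 Render 7.
Render 6: 0→20
Render 2: 20→39
Render 5: 39→55
Render 3: 55→66
Render 1: 66→75
Render 4: 75→79
Render 7: 79→82
Sum = 20+39+55+66+75+79+82 = 416.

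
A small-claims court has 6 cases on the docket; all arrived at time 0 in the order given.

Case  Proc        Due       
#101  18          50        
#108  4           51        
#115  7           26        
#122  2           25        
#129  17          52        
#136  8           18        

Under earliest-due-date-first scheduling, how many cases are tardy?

EDD (increasing due date): #136 #122 #115 #101 #108 #129.
#136: 0→8, due 18, tardiness 0
#122: 8→10, due 25, tardiness 0
#115: 10→17, due 26, tardiness 0
#101: 17→35, due 50, tardiness 0
#108: 35→39, due 51, tardiness 0
#129: 39→56, due 52, tardiness 4
Late cases: 1.

1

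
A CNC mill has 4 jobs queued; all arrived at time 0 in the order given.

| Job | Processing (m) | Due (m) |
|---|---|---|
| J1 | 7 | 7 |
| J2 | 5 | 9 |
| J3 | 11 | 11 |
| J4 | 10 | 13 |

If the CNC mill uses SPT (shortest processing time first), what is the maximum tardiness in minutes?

22

SPT (increasing processing time): J2 J1 J4 J3.
J2: 0→5, due 9, tardiness 0
J1: 5→12, due 7, tardiness 5
J4: 12→22, due 13, tardiness 9
J3: 22→33, due 11, tardiness 22
Maximum = 22.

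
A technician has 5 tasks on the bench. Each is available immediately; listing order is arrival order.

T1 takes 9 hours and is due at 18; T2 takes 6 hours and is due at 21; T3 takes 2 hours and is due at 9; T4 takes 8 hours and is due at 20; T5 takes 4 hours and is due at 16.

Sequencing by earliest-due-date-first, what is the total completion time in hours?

75

EDD (increasing due date): T3 T5 T1 T4 T2.
T3: 0→2
T5: 2→6
T1: 6→15
T4: 15→23
T2: 23→29
Sum = 2+6+15+23+29 = 75.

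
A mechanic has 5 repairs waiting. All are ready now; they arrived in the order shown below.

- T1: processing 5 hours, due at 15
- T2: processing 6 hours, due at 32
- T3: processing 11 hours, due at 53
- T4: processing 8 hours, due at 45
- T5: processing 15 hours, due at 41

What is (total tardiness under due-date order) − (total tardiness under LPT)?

EDD (increasing due date): T1 T2 T5 T4 T3.
T1: 0→5, due 15, tardiness 0
T2: 5→11, due 32, tardiness 0
T5: 11→26, due 41, tardiness 0
T4: 26→34, due 45, tardiness 0
T3: 34→45, due 53, tardiness 0
Sum = 0+0+0+0+0 = 0.
LPT (decreasing processing time): T5 T3 T4 T2 T1.
T5: 0→15, due 41, tardiness 0
T3: 15→26, due 53, tardiness 0
T4: 26→34, due 45, tardiness 0
T2: 34→40, due 32, tardiness 8
T1: 40→45, due 15, tardiness 30
Sum = 0+0+0+8+30 = 38.
Difference = 0 − 38 = -38.

-38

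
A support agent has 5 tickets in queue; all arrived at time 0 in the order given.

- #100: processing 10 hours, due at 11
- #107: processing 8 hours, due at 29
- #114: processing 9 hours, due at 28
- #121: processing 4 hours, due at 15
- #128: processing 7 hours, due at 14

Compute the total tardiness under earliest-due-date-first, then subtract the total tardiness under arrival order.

EDD (increasing due date): #100 #128 #121 #114 #107.
#100: 0→10, due 11, tardiness 0
#128: 10→17, due 14, tardiness 3
#121: 17→21, due 15, tardiness 6
#114: 21→30, due 28, tardiness 2
#107: 30→38, due 29, tardiness 9
Sum = 0+3+6+2+9 = 20.
FIFO (arrival order): #100 #107 #114 #121 #128.
#100: 0→10, due 11, tardiness 0
#107: 10→18, due 29, tardiness 0
#114: 18→27, due 28, tardiness 0
#121: 27→31, due 15, tardiness 16
#128: 31→38, due 14, tardiness 24
Sum = 0+0+0+16+24 = 40.
Difference = 20 − 40 = -20.

-20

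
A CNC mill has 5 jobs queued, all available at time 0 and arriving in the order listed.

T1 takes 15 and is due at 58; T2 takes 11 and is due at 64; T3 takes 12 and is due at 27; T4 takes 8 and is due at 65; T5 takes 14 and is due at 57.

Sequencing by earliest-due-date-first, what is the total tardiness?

0

EDD (increasing due date): T3 T5 T1 T2 T4.
T3: 0→12, due 27, tardiness 0
T5: 12→26, due 57, tardiness 0
T1: 26→41, due 58, tardiness 0
T2: 41→52, due 64, tardiness 0
T4: 52→60, due 65, tardiness 0
Sum = 0+0+0+0+0 = 0.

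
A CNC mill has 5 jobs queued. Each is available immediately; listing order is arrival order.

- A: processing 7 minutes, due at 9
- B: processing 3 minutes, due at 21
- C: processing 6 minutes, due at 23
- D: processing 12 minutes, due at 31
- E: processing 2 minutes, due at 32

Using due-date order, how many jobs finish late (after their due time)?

EDD (increasing due date): A B C D E.
A: 0→7, due 9, tardiness 0
B: 7→10, due 21, tardiness 0
C: 10→16, due 23, tardiness 0
D: 16→28, due 31, tardiness 0
E: 28→30, due 32, tardiness 0
Late jobs: 0.

0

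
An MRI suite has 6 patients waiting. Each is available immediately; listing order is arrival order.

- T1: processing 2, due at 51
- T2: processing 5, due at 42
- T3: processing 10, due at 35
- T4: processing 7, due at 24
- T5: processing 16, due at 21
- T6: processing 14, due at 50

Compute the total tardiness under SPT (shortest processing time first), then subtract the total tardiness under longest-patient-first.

-8

SPT (increasing processing time): T1 T2 T4 T3 T6 T5.
T1: 0→2, due 51, tardiness 0
T2: 2→7, due 42, tardiness 0
T4: 7→14, due 24, tardiness 0
T3: 14→24, due 35, tardiness 0
T6: 24→38, due 50, tardiness 0
T5: 38→54, due 21, tardiness 33
Sum = 0+0+0+0+0+33 = 33.
LPT (decreasing processing time): T5 T6 T3 T4 T2 T1.
T5: 0→16, due 21, tardiness 0
T6: 16→30, due 50, tardiness 0
T3: 30→40, due 35, tardiness 5
T4: 40→47, due 24, tardiness 23
T2: 47→52, due 42, tardiness 10
T1: 52→54, due 51, tardiness 3
Sum = 0+0+5+23+10+3 = 41.
Difference = 33 − 41 = -8.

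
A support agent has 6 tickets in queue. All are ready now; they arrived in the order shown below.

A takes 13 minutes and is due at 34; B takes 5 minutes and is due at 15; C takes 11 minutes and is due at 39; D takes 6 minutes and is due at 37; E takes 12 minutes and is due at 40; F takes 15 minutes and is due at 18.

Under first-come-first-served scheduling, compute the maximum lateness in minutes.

44

FIFO (arrival order): A B C D E F.
A: 0→13, due 34, lateness -21
B: 13→18, due 15, lateness 3
C: 18→29, due 39, lateness -10
D: 29→35, due 37, lateness -2
E: 35→47, due 40, lateness 7
F: 47→62, due 18, lateness 44
Maximum = 44.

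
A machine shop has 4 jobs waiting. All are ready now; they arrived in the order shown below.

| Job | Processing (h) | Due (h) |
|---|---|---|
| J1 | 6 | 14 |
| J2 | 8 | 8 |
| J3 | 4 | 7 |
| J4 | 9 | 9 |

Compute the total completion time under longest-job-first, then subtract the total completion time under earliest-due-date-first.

LPT (decreasing processing time): J4 J2 J1 J3.
J4: 0→9
J2: 9→17
J1: 17→23
J3: 23→27
Sum = 9+17+23+27 = 76.
EDD (increasing due date): J3 J2 J4 J1.
J3: 0→4
J2: 4→12
J4: 12→21
J1: 21→27
Sum = 4+12+21+27 = 64.
Difference = 76 − 64 = 12.

12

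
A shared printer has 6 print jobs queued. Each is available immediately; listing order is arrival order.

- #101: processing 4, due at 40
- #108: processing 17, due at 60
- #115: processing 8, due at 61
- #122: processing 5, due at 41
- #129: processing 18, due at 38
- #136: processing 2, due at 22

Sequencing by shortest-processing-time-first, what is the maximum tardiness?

SPT (increasing processing time): #136 #101 #122 #115 #108 #129.
#136: 0→2, due 22, tardiness 0
#101: 2→6, due 40, tardiness 0
#122: 6→11, due 41, tardiness 0
#115: 11→19, due 61, tardiness 0
#108: 19→36, due 60, tardiness 0
#129: 36→54, due 38, tardiness 16
Maximum = 16.

16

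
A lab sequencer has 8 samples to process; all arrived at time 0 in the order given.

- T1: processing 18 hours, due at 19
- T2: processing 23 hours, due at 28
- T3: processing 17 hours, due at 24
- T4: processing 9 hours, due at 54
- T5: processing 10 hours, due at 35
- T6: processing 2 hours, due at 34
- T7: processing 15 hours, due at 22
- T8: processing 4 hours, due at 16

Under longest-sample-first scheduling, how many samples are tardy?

LPT (decreasing processing time): T2 T1 T3 T7 T5 T4 T8 T6.
T2: 0→23, due 28, tardiness 0
T1: 23→41, due 19, tardiness 22
T3: 41→58, due 24, tardiness 34
T7: 58→73, due 22, tardiness 51
T5: 73→83, due 35, tardiness 48
T4: 83→92, due 54, tardiness 38
T8: 92→96, due 16, tardiness 80
T6: 96→98, due 34, tardiness 64
Late samples: 7.

7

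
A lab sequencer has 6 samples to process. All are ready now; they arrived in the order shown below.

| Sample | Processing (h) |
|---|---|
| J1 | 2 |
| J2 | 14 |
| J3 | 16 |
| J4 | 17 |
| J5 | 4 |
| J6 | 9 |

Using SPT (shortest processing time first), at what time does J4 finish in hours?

62

SPT (increasing processing time): J1 J5 J6 J2 J3 J4.
J1: 0→2
J5: 2→6
J6: 6→15
J2: 15→29
J3: 29→45
J4: 45→62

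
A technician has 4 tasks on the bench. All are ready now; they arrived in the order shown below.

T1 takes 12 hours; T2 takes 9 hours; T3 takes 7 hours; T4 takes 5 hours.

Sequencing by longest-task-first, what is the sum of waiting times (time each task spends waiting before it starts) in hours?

LPT (decreasing processing time): T1 T2 T3 T4.
T1: waits 0, runs 0→12
T2: waits 12, runs 12→21
T3: waits 21, runs 21→28
T4: waits 28, runs 28→33
Sum = 0+12+21+28 = 61.

61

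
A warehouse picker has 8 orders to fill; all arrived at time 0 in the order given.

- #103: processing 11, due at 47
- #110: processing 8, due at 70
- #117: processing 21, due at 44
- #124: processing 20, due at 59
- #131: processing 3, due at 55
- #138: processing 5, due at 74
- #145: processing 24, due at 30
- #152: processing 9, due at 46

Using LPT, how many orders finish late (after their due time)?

7

LPT (decreasing processing time): #145 #117 #124 #103 #152 #110 #138 #131.
#145: 0→24, due 30, tardiness 0
#117: 24→45, due 44, tardiness 1
#124: 45→65, due 59, tardiness 6
#103: 65→76, due 47, tardiness 29
#152: 76→85, due 46, tardiness 39
#110: 85→93, due 70, tardiness 23
#138: 93→98, due 74, tardiness 24
#131: 98→101, due 55, tardiness 46
Late orders: 7.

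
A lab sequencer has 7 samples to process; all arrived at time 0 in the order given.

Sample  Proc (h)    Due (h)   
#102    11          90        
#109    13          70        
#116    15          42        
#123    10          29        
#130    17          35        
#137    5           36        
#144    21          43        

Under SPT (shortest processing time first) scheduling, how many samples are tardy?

SPT (increasing processing time): #137 #123 #102 #109 #116 #130 #144.
#137: 0→5, due 36, tardiness 0
#123: 5→15, due 29, tardiness 0
#102: 15→26, due 90, tardiness 0
#109: 26→39, due 70, tardiness 0
#116: 39→54, due 42, tardiness 12
#130: 54→71, due 35, tardiness 36
#144: 71→92, due 43, tardiness 49
Late samples: 3.

3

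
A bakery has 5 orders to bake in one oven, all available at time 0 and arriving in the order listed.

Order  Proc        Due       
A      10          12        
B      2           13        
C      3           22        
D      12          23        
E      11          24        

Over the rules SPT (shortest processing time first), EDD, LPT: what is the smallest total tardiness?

18

SPT (increasing processing time): B C A E D.
B: 0→2, due 13, tardiness 0
C: 2→5, due 22, tardiness 0
A: 5→15, due 12, tardiness 3
E: 15→26, due 24, tardiness 2
D: 26→38, due 23, tardiness 15
Sum = 0+0+3+2+15 = 20.
EDD (increasing due date): A B C D E.
A: 0→10, due 12, tardiness 0
B: 10→12, due 13, tardiness 0
C: 12→15, due 22, tardiness 0
D: 15→27, due 23, tardiness 4
E: 27→38, due 24, tardiness 14
Sum = 0+0+0+4+14 = 18.
LPT (decreasing processing time): D E A C B.
D: 0→12, due 23, tardiness 0
E: 12→23, due 24, tardiness 0
A: 23→33, due 12, tardiness 21
C: 33→36, due 22, tardiness 14
B: 36→38, due 13, tardiness 25
Sum = 0+0+21+14+25 = 60.
SPT 20, EDD 18, LPT 60 → minimum 18.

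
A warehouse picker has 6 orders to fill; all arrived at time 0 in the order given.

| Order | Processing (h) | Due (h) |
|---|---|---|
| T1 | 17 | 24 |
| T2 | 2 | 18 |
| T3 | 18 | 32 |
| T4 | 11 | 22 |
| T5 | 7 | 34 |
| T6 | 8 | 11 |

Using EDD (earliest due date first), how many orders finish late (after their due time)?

EDD (increasing due date): T6 T2 T4 T1 T3 T5.
T6: 0→8, due 11, tardiness 0
T2: 8→10, due 18, tardiness 0
T4: 10→21, due 22, tardiness 0
T1: 21→38, due 24, tardiness 14
T3: 38→56, due 32, tardiness 24
T5: 56→63, due 34, tardiness 29
Late orders: 3.

3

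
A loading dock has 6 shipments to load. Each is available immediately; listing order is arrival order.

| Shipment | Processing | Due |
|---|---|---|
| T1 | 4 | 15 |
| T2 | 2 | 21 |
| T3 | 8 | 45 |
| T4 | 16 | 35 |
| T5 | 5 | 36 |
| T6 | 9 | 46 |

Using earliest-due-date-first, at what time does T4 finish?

EDD (increasing due date): T1 T2 T4 T5 T3 T6.
T1: 0→4
T2: 4→6
T4: 6→22

22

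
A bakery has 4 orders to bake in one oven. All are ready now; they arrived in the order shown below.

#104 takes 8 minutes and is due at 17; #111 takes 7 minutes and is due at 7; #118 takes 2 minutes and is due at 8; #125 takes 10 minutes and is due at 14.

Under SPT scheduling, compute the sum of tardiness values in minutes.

15

SPT (increasing processing time): #118 #111 #104 #125.
#118: 0→2, due 8, tardiness 0
#111: 2→9, due 7, tardiness 2
#104: 9→17, due 17, tardiness 0
#125: 17→27, due 14, tardiness 13
Sum = 0+2+0+13 = 15.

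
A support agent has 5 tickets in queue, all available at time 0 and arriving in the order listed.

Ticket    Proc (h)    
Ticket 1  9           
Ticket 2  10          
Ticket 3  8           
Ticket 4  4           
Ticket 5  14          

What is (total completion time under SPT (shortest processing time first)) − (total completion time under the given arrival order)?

SPT (increasing processing time): Ticket 4 Ticket 3 Ticket 1 Ticket 2 Ticket 5.
Ticket 4: 0→4
Ticket 3: 4→12
Ticket 1: 12→21
Ticket 2: 21→31
Ticket 5: 31→45
Sum = 4+12+21+31+45 = 113.
FIFO (arrival order): Ticket 1 Ticket 2 Ticket 3 Ticket 4 Ticket 5.
Ticket 1: 0→9
Ticket 2: 9→19
Ticket 3: 19→27
Ticket 4: 27→31
Ticket 5: 31→45
Sum = 9+19+27+31+45 = 131.
Difference = 113 − 131 = -18.

-18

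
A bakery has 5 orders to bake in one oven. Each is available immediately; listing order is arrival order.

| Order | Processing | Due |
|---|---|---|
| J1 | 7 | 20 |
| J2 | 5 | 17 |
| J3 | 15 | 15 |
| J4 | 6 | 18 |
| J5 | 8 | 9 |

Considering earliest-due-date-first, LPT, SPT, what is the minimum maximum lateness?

21

EDD (increasing due date): J5 J3 J2 J4 J1.
J5: 0→8, due 9, lateness -1
J3: 8→23, due 15, lateness 8
J2: 23→28, due 17, lateness 11
J4: 28→34, due 18, lateness 16
J1: 34→41, due 20, lateness 21
Maximum = 21.
LPT (decreasing processing time): J3 J5 J1 J4 J2.
J3: 0→15, due 15, lateness 0
J5: 15→23, due 9, lateness 14
J1: 23→30, due 20, lateness 10
J4: 30→36, due 18, lateness 18
J2: 36→41, due 17, lateness 24
Maximum = 24.
SPT (increasing processing time): J2 J4 J1 J5 J3.
J2: 0→5, due 17, lateness -12
J4: 5→11, due 18, lateness -7
J1: 11→18, due 20, lateness -2
J5: 18→26, due 9, lateness 17
J3: 26→41, due 15, lateness 26
Maximum = 26.
EDD 21, LPT 24, SPT 26 → minimum 21.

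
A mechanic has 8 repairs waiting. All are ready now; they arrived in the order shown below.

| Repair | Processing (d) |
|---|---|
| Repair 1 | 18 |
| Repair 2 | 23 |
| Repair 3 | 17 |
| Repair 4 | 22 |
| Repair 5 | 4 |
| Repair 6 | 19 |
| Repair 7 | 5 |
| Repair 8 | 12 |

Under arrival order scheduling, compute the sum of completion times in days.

612

FIFO (arrival order): Repair 1 Repair 2 Repair 3 Repair 4 Repair 5 Repair 6 Repair 7 Repair 8.
Repair 1: 0→18
Repair 2: 18→41
Repair 3: 41→58
Repair 4: 58→80
Repair 5: 80→84
Repair 6: 84→103
Repair 7: 103→108
Repair 8: 108→120
Sum = 18+41+58+80+84+103+108+120 = 612.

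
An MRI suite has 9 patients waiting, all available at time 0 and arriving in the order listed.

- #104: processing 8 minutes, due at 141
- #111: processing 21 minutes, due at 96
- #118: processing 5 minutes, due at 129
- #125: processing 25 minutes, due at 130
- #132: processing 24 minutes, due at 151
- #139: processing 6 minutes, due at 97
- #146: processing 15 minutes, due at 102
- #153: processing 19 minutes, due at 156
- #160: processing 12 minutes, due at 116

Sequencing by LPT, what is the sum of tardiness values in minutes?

41

LPT (decreasing processing time): #125 #132 #111 #153 #146 #160 #104 #139 #118.
#125: 0→25, due 130, tardiness 0
#132: 25→49, due 151, tardiness 0
#111: 49→70, due 96, tardiness 0
#153: 70→89, due 156, tardiness 0
#146: 89→104, due 102, tardiness 2
#160: 104→116, due 116, tardiness 0
#104: 116→124, due 141, tardiness 0
#139: 124→130, due 97, tardiness 33
#118: 130→135, due 129, tardiness 6
Sum = 0+0+0+0+2+0+0+33+6 = 41.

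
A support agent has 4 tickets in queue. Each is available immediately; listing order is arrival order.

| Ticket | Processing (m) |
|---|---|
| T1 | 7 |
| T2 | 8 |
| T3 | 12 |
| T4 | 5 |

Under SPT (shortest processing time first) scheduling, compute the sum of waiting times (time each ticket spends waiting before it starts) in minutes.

SPT (increasing processing time): T4 T1 T2 T3.
T4: waits 0, runs 0→5
T1: waits 5, runs 5→12
T2: waits 12, runs 12→20
T3: waits 20, runs 20→32
Sum = 0+5+12+20 = 37.

37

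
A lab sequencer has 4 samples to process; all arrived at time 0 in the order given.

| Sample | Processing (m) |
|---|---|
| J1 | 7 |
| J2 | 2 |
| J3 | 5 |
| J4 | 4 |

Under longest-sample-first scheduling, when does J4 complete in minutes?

LPT (decreasing processing time): J1 J3 J4 J2.
J1: 0→7
J3: 7→12
J4: 12→16

16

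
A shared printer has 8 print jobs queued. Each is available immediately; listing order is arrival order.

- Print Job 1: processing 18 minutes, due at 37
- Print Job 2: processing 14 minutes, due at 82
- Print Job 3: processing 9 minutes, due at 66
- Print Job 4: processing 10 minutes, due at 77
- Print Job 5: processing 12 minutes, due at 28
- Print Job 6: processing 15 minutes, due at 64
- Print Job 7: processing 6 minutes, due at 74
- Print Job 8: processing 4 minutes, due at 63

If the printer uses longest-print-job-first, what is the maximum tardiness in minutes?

LPT (decreasing processing time): Print Job 1 Print Job 6 Print Job 2 Print Job 5 Print Job 4 Print Job 3 Print Job 7 Print Job 8.
Print Job 1: 0→18, due 37, tardiness 0
Print Job 6: 18→33, due 64, tardiness 0
Print Job 2: 33→47, due 82, tardiness 0
Print Job 5: 47→59, due 28, tardiness 31
Print Job 4: 59→69, due 77, tardiness 0
Print Job 3: 69→78, due 66, tardiness 12
Print Job 7: 78→84, due 74, tardiness 10
Print Job 8: 84→88, due 63, tardiness 25
Maximum = 31.

31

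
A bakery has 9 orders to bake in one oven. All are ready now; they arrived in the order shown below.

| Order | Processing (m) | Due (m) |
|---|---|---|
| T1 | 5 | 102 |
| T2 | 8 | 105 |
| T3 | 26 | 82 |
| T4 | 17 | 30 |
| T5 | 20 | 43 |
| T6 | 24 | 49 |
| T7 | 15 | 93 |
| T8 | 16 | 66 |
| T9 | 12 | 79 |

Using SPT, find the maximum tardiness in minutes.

68

SPT (increasing processing time): T1 T2 T9 T7 T8 T4 T5 T6 T3.
T1: 0→5, due 102, tardiness 0
T2: 5→13, due 105, tardiness 0
T9: 13→25, due 79, tardiness 0
T7: 25→40, due 93, tardiness 0
T8: 40→56, due 66, tardiness 0
T4: 56→73, due 30, tardiness 43
T5: 73→93, due 43, tardiness 50
T6: 93→117, due 49, tardiness 68
T3: 117→143, due 82, tardiness 61
Maximum = 68.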